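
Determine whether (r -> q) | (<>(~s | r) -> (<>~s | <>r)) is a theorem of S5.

Tableau for the negation ~((r -> q) | (<>(~s | r) -> (<>~s | <>r))):
1. ~((r -> q) | (<>(~s | r) -> (<>~s | <>r))), u
2. ~(r -> q), u
3. ~(<>(~s | r) -> (<>~s | <>r)), u
4. r, u
5. ~q, u
6. <>(~s | r), u
7. ~(<>~s | <>r), u
8. ~<>~s, u
9. ~<>r, u
10. s, u
11. ~r, u
Accessibility: uRu
Branch closes: r and ~r both at u.
Every branch of the negation's tableau closes; the branch above is one of them.

Valid in S5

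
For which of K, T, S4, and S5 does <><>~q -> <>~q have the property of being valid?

S4, S5

T-tableau for the negation ~(<><>~q -> <>~q):
1. ~(<><>~q -> <>~q), u
2. <><>~q, u   [~->-rule on 1]
3. ~<>~q, u   [~->-rule on 1]
4. q, u   [~<>-rule on 3 via uRu]
5. <>~q, v   [<>-rule on 2: fresh world v, uRv]
6. q, v   [~<>-rule on 3 via uRv]
7. ~q, w   [<>-rule on 5: fresh world w, vRw]
Accessibility: uRu, uRv, vRv, vRw, wRw
Complete open branch: countermodel on a T-frame, so not valid in T, nor in K (the same frame is also a K-frame).
S4-tableau for the negation ~(<><>~q -> <>~q):
1. ~(<><>~q -> <>~q), u
2. <><>~q, u   [~->-rule on 1]
3. ~<>~q, u   [~->-rule on 1]
4. q, u   [~<>-rule on 3 via uRu]
5. <>~q, v   [<>-rule on 2: fresh world v, uRv]
6. q, v   [~<>-rule on 3 via uRv]
7. ~q, w   [<>-rule on 5: fresh world w, vRw]
8. q, w   [~<>-rule on 3 via uRw]
Accessibility: uRu, uRv, uRw, vRv, vRw, wRw
Branch closes: q and ~q both at w.
Every branch closes (one shown): valid in S4, hence also in S5 (every theorem of S4 is a theorem of S5).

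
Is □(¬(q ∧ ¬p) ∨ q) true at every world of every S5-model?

Tableau for the negation ¬□(¬(q ∧ ¬p) ∨ q):
1. ¬□(¬(q ∧ ¬p) ∨ q), u
2. ¬(¬(q ∧ ¬p) ∨ q), v
3. q ∧ ¬p, v
4. ¬q, v
5. q, v
6. ¬p, v
Accessibility: uRu, uRv, vRu, vRv
Branch closes: q and ¬q both at v.
All branches of the negation close; one closing branch shown above.

Valid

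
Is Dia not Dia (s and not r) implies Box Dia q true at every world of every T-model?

No, not valid

Tableau for the negation not (Dia not Dia (s and not r) implies Box Dia q):
1. not (Dia not Dia (s and not r) implies Box Dia q), u
2. Dia not Dia (s and not r), u
3. not Box Dia q, u
4. not Dia (s and not r), v
5. not (s and not r), v
6. r, v
7. not Dia q, w
8. not q, w
Accessibility: uRu, uRv, uRw, vRv, wRw
The negation has an open branch (countermodel exists).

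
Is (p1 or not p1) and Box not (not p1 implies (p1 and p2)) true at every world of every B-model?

No, not valid

Tableau for the negation not ((p1 or not p1) and Box not (not p1 implies (p1 and p2))):
1. not ((p1 or not p1) and Box not (not p1 implies (p1 and p2))), w0
2. not Box not (not p1 implies (p1 and p2)), w0
3. not p1 implies (p1 and p2), w1
4. p1 and p2, w1
5. p1, w1
6. p2, w1
Accessibility: w0Rw0, w0Rw1, w1Rw0, w1Rw1
The negation has an open branch (countermodel exists).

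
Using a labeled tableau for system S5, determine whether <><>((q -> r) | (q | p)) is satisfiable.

1. <><>((q -> r) | (q | p)), u
2. <>((q -> r) | (q | p)), v
3. (q -> r) | (q | p), w
4. q | p, w
5. p, w
Accessibility: uRu, uRv, uRw, vRu, vRv, vRw, wRu, wRv, wRw

Satisfiable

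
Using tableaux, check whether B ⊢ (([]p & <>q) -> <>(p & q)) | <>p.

Tableau for the negation ~((([]p & <>q) -> <>(p & q)) | <>p):
1. ~((([]p & <>q) -> <>(p & q)) | <>p), u
2. ~(([]p & <>q) -> <>(p & q)), u   [~|-rule on 1]
3. ~<>p, u   [~|-rule on 1]
4. []p & <>q, u   [~->-rule on 2]
5. ~<>(p & q), u   [~->-rule on 2]
6. []p, u   [&-rule on 4]
7. <>q, u   [&-rule on 4]
8. ~p, u   [~<>-rule on 3 via uRu]
9. ~(p & q), u   [~<>-rule on 5 via uRu]
10. p, u   [[]-rule on 6 via uRu]
Accessibility: uRu
Branch closes: p and ~p both at u.
Every branch of the negation's tableau closes; the branch above is one of them.

Valid in B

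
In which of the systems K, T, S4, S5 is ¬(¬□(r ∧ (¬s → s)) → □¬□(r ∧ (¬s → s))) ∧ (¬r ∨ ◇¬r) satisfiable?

S5-tableau for the formula:
1. ¬(¬□(r ∧ (¬s → s)) → □¬□(r ∧ (¬s → s))) ∧ (¬r ∨ ◇¬r), u
2. ¬(¬□(r ∧ (¬s → s)) → □¬□(r ∧ (¬s → s))), u   [∧-rule on 1]
3. ¬r ∨ ◇¬r, u   [∧-rule on 1]
4. ¬□(r ∧ (¬s → s)), u   [¬→-rule on 2]
5. ¬□¬□(r ∧ (¬s → s)), u   [¬→-rule on 2]
6. ◇¬r, u   [∨-rule on 3 (branches; this branch)]
7. ¬(r ∧ (¬s → s)), v   [¬□-rule on 4: fresh world v, uRv]
8. ¬(¬s → s), v   [¬∧-rule on 7 (branches; this branch)]
9. ¬s, v   [¬→-rule on 8]
10. □(r ∧ (¬s → s)), w   [¬□-rule on 5: fresh world w, uRw]
11. r ∧ (¬s → s), u   [□-rule on 10 via wRu]
12. r, u   [∧-rule on 11]
13. ¬s → s, u   [∧-rule on 11]
14. r ∧ (¬s → s), v   [□-rule on 10 via wRv]
15. r, v   [∧-rule on 14]
16. ¬s → s, v   [∧-rule on 14]
17. r ∧ (¬s → s), w   [□-rule on 10 via wRw]
18. r, w   [∧-rule on 17]
19. ¬s → s, w   [∧-rule on 17]
20. s, u   [→-rule on 13 (branches; this branch)]
21. s, v   [→-rule on 16 (branches; this branch)]
Accessibility: uRu, uRv, uRw, vRu, vRv, vRw, wRu, wRv, wRw
Branch closes: s and ¬s both at v.
Every branch closes (one shown): unsatisfiable in S5.
S4-tableau for the formula:
1. ¬(¬□(r ∧ (¬s → s)) → □¬□(r ∧ (¬s → s))) ∧ (¬r ∨ ◇¬r), u
2. ¬(¬□(r ∧ (¬s → s)) → □¬□(r ∧ (¬s → s))), u   [∧-rule on 1]
3. ¬r ∨ ◇¬r, u   [∧-rule on 1]
4. ¬□(r ∧ (¬s → s)), u   [¬→-rule on 2]
5. ¬□¬□(r ∧ (¬s → s)), u   [¬→-rule on 2]
6. ◇¬r, u   [∨-rule on 3 (branches; this branch)]
7. ¬(r ∧ (¬s → s)), v   [¬□-rule on 4: fresh world v, uRv]
8. ¬(¬s → s), v   [¬∧-rule on 7 (branches; this branch)]
9. ¬s, v   [¬→-rule on 8]
10. □(r ∧ (¬s → s)), w   [¬□-rule on 5: fresh world w, uRw]
11. r ∧ (¬s → s), w   [□-rule on 10 via wRw]
12. r, w   [∧-rule on 11]
13. ¬s → s, w   [∧-rule on 11]
14. s, w   [→-rule on 13 (branches; this branch)]
15. ¬r, x   [◇-rule on 6: fresh world x, uRx]
Accessibility: uRu, uRv, uRw, uRx, vRv, wRw, xRx
Complete open branch: satisfiable in S4, hence also in K, T (this S4-model is also a K-model and a T-model).

K, T, S4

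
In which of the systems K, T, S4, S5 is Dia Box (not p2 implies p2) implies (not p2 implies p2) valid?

S4-tableau for the negation not (Dia Box (not p2 implies p2) implies (not p2 implies p2)):
1. not (Dia Box (not p2 implies p2) implies (not p2 implies p2)), u
2. Dia Box (not p2 implies p2), u
3. not (not p2 implies p2), u
4. not p2, u
5. Box (not p2 implies p2), v
6. not p2 implies p2, v
7. p2, v
Accessibility: uRu, uRv, vRv
Complete open branch: countermodel on an S4-frame, so not valid in S4, nor in K, T (the same frame is also a K-frame and a T-frame).
S5-tableau for the negation not (Dia Box (not p2 implies p2) implies (not p2 implies p2)):
1. not (Dia Box (not p2 implies p2) implies (not p2 implies p2)), u
2. Dia Box (not p2 implies p2), u
3. not (not p2 implies p2), u
4. not p2, u
5. Box (not p2 implies p2), v
6. not p2 implies p2, u
7. not p2 implies p2, v
8. p2, u
Accessibility: uRu, uRv, vRu, vRv
Branch closes: p2 and not p2 both at u.
Every branch closes (one shown): valid in S5.

S5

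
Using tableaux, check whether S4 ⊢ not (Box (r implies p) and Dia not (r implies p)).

Valid in S4

Tableau for the negation Box (r implies p) and Dia not (r implies p):
1. Box (r implies p) and Dia not (r implies p), 0
2. Box (r implies p), 0
3. Dia not (r implies p), 0
4. r implies p, 0
5. p, 0
6. not (r implies p), 1
7. r, 1
8. not p, 1
9. r implies p, 1
10. p, 1
Accessibility: 0R0, 0R1, 1R1
Branch closes: p and not p both at 1.
All branches of the negation close; one closing branch shown above.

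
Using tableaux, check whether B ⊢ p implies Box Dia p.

Tableau for the negation not (p implies Box Dia p):
1. not (p implies Box Dia p), w0
2. p, w0
3. not Box Dia p, w0
4. not Dia p, w1
5. not p, w0
Accessibility: w0Rw0, w0Rw1, w1Rw0, w1Rw1
Branch closes: p and not p both at w0.
All branches of the negation close; one closing branch shown above.

Yes, valid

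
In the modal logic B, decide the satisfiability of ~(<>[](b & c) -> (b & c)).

Unsatisfiable

1. ~(<>[](b & c) -> (b & c)), u
2. <>[](b & c), u   [~->-rule on 1]
3. ~(b & c), u   [~->-rule on 1]
4. ~c, u   [~&-rule on 3 (branches; this branch)]
5. [](b & c), v   [<>-rule on 2: fresh world v, uRv]
6. b & c, u   [[]-rule on 5 via vRu]
7. b, u   [&-rule on 6]
8. c, u   [&-rule on 6]
Accessibility: uRu, uRv, vRu, vRv
Branch closes: c and ~c both at u.
(One branch shown.) All branches close.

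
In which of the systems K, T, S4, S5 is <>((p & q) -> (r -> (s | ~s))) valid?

K-tableau for the negation ~<>((p & q) -> (r -> (s | ~s))):
1. ~<>((p & q) -> (r -> (s | ~s))), w0
Complete open branch: countermodel on a K-frame, so not valid in K.
T-tableau for the negation ~<>((p & q) -> (r -> (s | ~s))):
1. ~<>((p & q) -> (r -> (s | ~s))), w0
2. ~((p & q) -> (r -> (s | ~s))), w0
3. p & q, w0
4. ~(r -> (s | ~s)), w0
5. p, w0
6. q, w0
7. r, w0
8. ~(s | ~s), w0
9. ~s, w0
10. s, w0
Accessibility: w0Rw0
Branch closes: s and ~s both at w0.
Every branch closes (one shown): valid in T, hence also in S4, S5 (every theorem of T is a theorem of S4 and S5).

T, S4, S5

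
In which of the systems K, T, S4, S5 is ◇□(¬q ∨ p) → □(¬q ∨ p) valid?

S4-tableau for the negation ¬(◇□(¬q ∨ p) → □(¬q ∨ p)):
1. ¬(◇□(¬q ∨ p) → □(¬q ∨ p)), w0
2. ◇□(¬q ∨ p), w0
3. ¬□(¬q ∨ p), w0
4. □(¬q ∨ p), w1
5. ¬q ∨ p, w1
6. p, w1
7. ¬(¬q ∨ p), w2
8. q, w2
9. ¬p, w2
Accessibility: w0Rw0, w0Rw1, w0Rw2, w1Rw1, w2Rw2
Complete open branch: countermodel on an S4-frame, so not valid in S4, nor in K, T (the same frame is also a K-frame and a T-frame).
S5-tableau for the negation ¬(◇□(¬q ∨ p) → □(¬q ∨ p)):
1. ¬(◇□(¬q ∨ p) → □(¬q ∨ p)), w0
2. ◇□(¬q ∨ p), w0
3. ¬□(¬q ∨ p), w0
4. □(¬q ∨ p), w1
5. ¬q ∨ p, w0
6. ¬q ∨ p, w1
7. p, w0
8. p, w1
9. ¬(¬q ∨ p), w2
10. q, w2
11. ¬p, w2
12. ¬q ∨ p, w2
13. p, w2
Accessibility: w0Rw0, w0Rw1, w0Rw2, w1Rw0, w1Rw1, w1Rw2, w2Rw0, w2Rw1, w2Rw2
Branch closes: p and ¬p both at w2.
Every branch closes (one shown): valid in S5.

S5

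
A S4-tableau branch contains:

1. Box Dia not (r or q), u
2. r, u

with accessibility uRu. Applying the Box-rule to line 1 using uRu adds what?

Dia not (r or q), u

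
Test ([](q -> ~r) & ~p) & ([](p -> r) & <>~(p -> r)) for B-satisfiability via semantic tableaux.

1. ([](q -> ~r) & ~p) & ([](p -> r) & <>~(p -> r)), w0
2. [](q -> ~r) & ~p, w0
3. [](p -> r) & <>~(p -> r), w0
4. [](q -> ~r), w0
5. ~p, w0
6. [](p -> r), w0
7. <>~(p -> r), w0
8. q -> ~r, w0
9. p -> r, w0
10. ~r, w0
11. ~(p -> r), w1
12. p, w1
13. ~r, w1
14. q -> ~r, w1
15. p -> r, w1
16. r, w1
Accessibility: w0Rw0, w0Rw1, w1Rw0, w1Rw1
Branch closes: r and ~r both at w1.
(One branch shown.) All branches close.

No, unsatisfiable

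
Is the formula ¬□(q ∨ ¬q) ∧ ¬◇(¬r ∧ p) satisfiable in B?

1. ¬□(q ∨ ¬q) ∧ ¬◇(¬r ∧ p), 0
2. ¬□(q ∨ ¬q), 0
3. ¬◇(¬r ∧ p), 0
4. ¬(¬r ∧ p), 0
5. ¬p, 0
6. ¬(q ∨ ¬q), 1
7. ¬q, 1
8. q, 1
Accessibility: 0R0, 0R1, 1R0, 1R1
Branch closes: q and ¬q both at 1.
(One branch shown.) All branches close.

Unsatisfiable (every branch closes)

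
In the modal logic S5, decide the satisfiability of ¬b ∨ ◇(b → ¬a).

1. ¬b ∨ ◇(b → ¬a), 0
2. ◇(b → ¬a), 0
3. b → ¬a, 1
4. ¬a, 1
Accessibility: 0R0, 0R1, 1R0, 1R1

Satisfiable (open branch found)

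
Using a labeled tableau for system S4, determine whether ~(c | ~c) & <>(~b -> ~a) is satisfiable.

Unsatisfiable

1. ~(c | ~c) & <>(~b -> ~a), u
2. ~(c | ~c), u
3. <>(~b -> ~a), u
4. ~c, u
5. c, u
Accessibility: uRu
Branch closes: c and ~c both at u.
(One branch shown.) All branches close.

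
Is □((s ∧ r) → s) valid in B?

Tableau for the negation ¬□((s ∧ r) → s):
1. ¬□((s ∧ r) → s), w0
2. ¬((s ∧ r) → s), w1
3. s ∧ r, w1
4. ¬s, w1
5. s, w1
6. r, w1
Accessibility: w0Rw0, w0Rw1, w1Rw0, w1Rw1
Branch closes: s and ¬s both at w1.
All branches of the negation close; one closing branch shown above.

Yes, valid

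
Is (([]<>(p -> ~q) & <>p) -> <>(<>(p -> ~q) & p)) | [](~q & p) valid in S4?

Tableau for the negation ~((([]<>(p -> ~q) & <>p) -> <>(<>(p -> ~q) & p)) | [](~q & p)):
1. ~((([]<>(p -> ~q) & <>p) -> <>(<>(p -> ~q) & p)) | [](~q & p)), w0
2. ~(([]<>(p -> ~q) & <>p) -> <>(<>(p -> ~q) & p)), w0   [~|-rule on 1]
3. ~[](~q & p), w0   [~|-rule on 1]
4. []<>(p -> ~q) & <>p, w0   [~->-rule on 2]
5. ~<>(<>(p -> ~q) & p), w0   [~->-rule on 2]
6. []<>(p -> ~q), w0   [&-rule on 4]
7. <>p, w0   [&-rule on 4]
8. ~(<>(p -> ~q) & p), w0   [~<>-rule on 5 via w0Rw0]
9. <>(p -> ~q), w0   [[]-rule on 6 via w0Rw0]
10. ~p, w0   [~&-rule on 8 (branches; this branch)]
11. ~(~q & p), w1   [~[]-rule on 3: fresh world w1, w0Rw1]
12. ~(<>(p -> ~q) & p), w1   [~<>-rule on 5 via w0Rw1]
13. <>(p -> ~q), w1   [[]-rule on 6 via w0Rw1]
14. ~p, w1   [~&-rule on 11 (branches; this branch)]
15. p, w2   [<>-rule on 7: fresh world w2, w0Rw2]
16. ~(<>(p -> ~q) & p), w2   [~<>-rule on 5 via w0Rw2]
17. <>(p -> ~q), w2   [[]-rule on 6 via w0Rw2]
18. ~<>(p -> ~q), w2   [~&-rule on 16 (branches; this branch)]
19. ~(p -> ~q), w2   [~<>-rule on 18 via w2Rw2]
20. q, w2   [~->-rule on 19]
21. p -> ~q, w3   [<>-rule on 9: fresh world w3, w0Rw3]
22. ~(<>(p -> ~q) & p), w3   [~<>-rule on 5 via w0Rw3]
23. <>(p -> ~q), w3   [[]-rule on 6 via w0Rw3]
24. ~q, w3   [->-rule on 21 (branches; this branch)]
25. ~p, w3   [~&-rule on 22 (branches; this branch)]
26. p -> ~q, w4   [<>-rule on 13: fresh world w4, w1Rw4]
27. ~(<>(p -> ~q) & p), w4   [~<>-rule on 5 via w0Rw4]
28. <>(p -> ~q), w4   [[]-rule on 6 via w0Rw4]
29. ~q, w4   [->-rule on 26 (branches; this branch)]
30. ~p, w4   [~&-rule on 27 (branches; this branch)]
31. p -> ~q, w5   [<>-rule on 17: fresh world w5, w2Rw5]
32. ~(<>(p -> ~q) & p), w5   [~<>-rule on 5 via w0Rw5]
33. <>(p -> ~q), w5   [[]-rule on 6 via w0Rw5]
34. ~(p -> ~q), w5   [~<>-rule on 18 via w2Rw5]
35. p, w5   [~->-rule on 34]
36. q, w5   [~->-rule on 34]
37. ~q, w5   [->-rule on 31 (branches; this branch)]
Accessibility: w0Rw0, w0Rw1, w0Rw2, w0Rw3, w0Rw4, w0Rw5, w1Rw1, w1Rw4, w2Rw2, w2Rw5, w3Rw3, w4Rw4, w5Rw5
Branch closes: q and ~q both at w5.
Every branch of the negation's tableau closes; the branch above is one of them.

Valid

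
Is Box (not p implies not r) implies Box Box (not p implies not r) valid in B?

Invalid (countermodel exists)

Tableau for the negation not (Box (not p implies not r) implies Box Box (not p implies not r)):
1. not (Box (not p implies not r) implies Box Box (not p implies not r)), w0
2. Box (not p implies not r), w0   [neg-implies-rule on 1]
3. not Box Box (not p implies not r), w0   [neg-implies-rule on 1]
4. not p implies not r, w0   [Box-rule on 2 via w0Rw0]
5. not r, w0   [implies-rule on 4 (branches; this branch)]
6. not Box (not p implies not r), w1   [neg-Box-rule on 3: fresh world w1, w0Rw1]
7. not p implies not r, w1   [Box-rule on 2 via w0Rw1]
8. not r, w1   [implies-rule on 7 (branches; this branch)]
9. not (not p implies not r), w2   [neg-Box-rule on 6: fresh world w2, w1Rw2]
10. not p, w2   [neg-implies-rule on 9]
11. r, w2   [neg-implies-rule on 9]
Accessibility: w0Rw0, w0Rw1, w1Rw0, w1Rw1, w1Rw2, w2Rw1, w2Rw2
The negation has an open branch (countermodel exists).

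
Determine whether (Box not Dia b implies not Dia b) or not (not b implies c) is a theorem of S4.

Valid

Tableau for the negation not ((Box not Dia b implies not Dia b) or not (not b implies c)):
1. not ((Box not Dia b implies not Dia b) or not (not b implies c)), 0
2. not (Box not Dia b implies not Dia b), 0
3. not b implies c, 0
4. Box not Dia b, 0
5. Dia b, 0
6. not Dia b, 0
7. not b, 0
8. c, 0
9. b, 1
10. not Dia b, 1
11. not b, 1
Accessibility: 0R0, 0R1, 1R1
Branch closes: b and not b both at 1.
Every branch of the negation's tableau closes; the branch above is one of them.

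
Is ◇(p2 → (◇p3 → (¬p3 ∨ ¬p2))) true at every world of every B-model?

Invalid (countermodel exists)

Tableau for the negation ¬◇(p2 → (◇p3 → (¬p3 ∨ ¬p2))):
1. ¬◇(p2 → (◇p3 → (¬p3 ∨ ¬p2))), u
2. ¬(p2 → (◇p3 → (¬p3 ∨ ¬p2))), u   [¬◇-rule on 1 via uRu]
3. p2, u   [¬→-rule on 2]
4. ¬(◇p3 → (¬p3 ∨ ¬p2)), u   [¬→-rule on 2]
5. ◇p3, u   [¬→-rule on 4]
6. ¬(¬p3 ∨ ¬p2), u   [¬→-rule on 4]
7. p3, u   [¬∨-rule on 6]
8. p3, v   [◇-rule on 5: fresh world v, uRv]
9. ¬(p2 → (◇p3 → (¬p3 ∨ ¬p2))), v   [¬◇-rule on 1 via uRv]
10. p2, v   [¬→-rule on 9]
11. ¬(◇p3 → (¬p3 ∨ ¬p2)), v   [¬→-rule on 9]
12. ◇p3, v   [¬→-rule on 11]
13. ¬(¬p3 ∨ ¬p2), v   [¬→-rule on 11]
14. p3, w   [◇-rule on 12: fresh world w, vRw]
Accessibility: uRu, uRv, vRu, vRv, vRw, wRv, wRw
The negation has an open branch (countermodel exists).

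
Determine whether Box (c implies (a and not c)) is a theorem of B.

Not valid

Tableau for the negation not Box (c implies (a and not c)):
1. not Box (c implies (a and not c)), u
2. not (c implies (a and not c)), v
3. c, v
4. not (a and not c), v
Accessibility: uRu, uRv, vRu, vRv
The negation has an open branch (countermodel exists).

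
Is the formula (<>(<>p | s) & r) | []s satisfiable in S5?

1. (<>(<>p | s) & r) | []s, u
2. []s, u
3. s, u
Accessibility: uRu

Satisfiable (open branch found)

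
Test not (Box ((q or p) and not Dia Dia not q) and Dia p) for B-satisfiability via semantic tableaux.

Satisfiable

1. not (Box ((q or p) and not Dia Dia not q) and Dia p), u
2. not Dia p, u   [neg-and-rule on 1 (branches; this branch)]
3. not p, u   [neg-Dia-rule on 2 via uRu]
Accessibility: uRu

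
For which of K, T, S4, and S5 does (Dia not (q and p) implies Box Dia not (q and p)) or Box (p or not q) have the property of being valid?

S5-tableau for the negation not ((Dia not (q and p) implies Box Dia not (q and p)) or Box (p or not q)):
1. not ((Dia not (q and p) implies Box Dia not (q and p)) or Box (p or not q)), w0
2. not (Dia not (q and p) implies Box Dia not (q and p)), w0
3. not Box (p or not q), w0
4. Dia not (q and p), w0
5. not Box Dia not (q and p), w0
6. not (p or not q), w1
7. not p, w1
8. q, w1
9. not (q and p), w2
10. not p, w2
11. not Dia not (q and p), w3
12. q and p, w0
13. q, w0
14. p, w0
15. q and p, w1
16. p, w1
Accessibility: w0Rw0, w0Rw1, w0Rw2, w0Rw3, w1Rw0, w1Rw1, w1Rw2, w1Rw3, w2Rw0, w2Rw1, w2Rw2, w2Rw3, w3Rw0, w3Rw1, w3Rw2, w3Rw3
Branch closes: p and not p both at w1.
Every branch closes (one shown): valid in S5.
S4-tableau for the negation not ((Dia not (q and p) implies Box Dia not (q and p)) or Box (p or not q)):
1. not ((Dia not (q and p) implies Box Dia not (q and p)) or Box (p or not q)), w0
2. not (Dia not (q and p) implies Box Dia not (q and p)), w0
3. not Box (p or not q), w0
4. Dia not (q and p), w0
5. not Box Dia not (q and p), w0
6. not (p or not q), w1
7. not p, w1
8. q, w1
9. not (q and p), w2
10. not p, w2
11. not Dia not (q and p), w3
12. q and p, w3
13. q, w3
14. p, w3
Accessibility: w0Rw0, w0Rw1, w0Rw2, w0Rw3, w1Rw1, w2Rw2, w3Rw3
Complete open branch: countermodel on an S4-frame, so not valid in S4, nor in K, T (the same frame is also a K-frame and a T-frame).

S5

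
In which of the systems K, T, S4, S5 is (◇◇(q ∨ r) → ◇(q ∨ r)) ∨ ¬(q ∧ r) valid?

T, S4, S5

T-tableau for the negation ¬((◇◇(q ∨ r) → ◇(q ∨ r)) ∨ ¬(q ∧ r)):
1. ¬((◇◇(q ∨ r) → ◇(q ∨ r)) ∨ ¬(q ∧ r)), w0
2. ¬(◇◇(q ∨ r) → ◇(q ∨ r)), w0   [¬∨-rule on 1]
3. q ∧ r, w0   [¬∨-rule on 1]
4. ◇◇(q ∨ r), w0   [¬→-rule on 2]
5. ¬◇(q ∨ r), w0   [¬→-rule on 2]
6. q, w0   [∧-rule on 3]
7. r, w0   [∧-rule on 3]
8. ¬(q ∨ r), w0   [¬◇-rule on 5 via w0Rw0]
9. ¬q, w0   [¬∨-rule on 8]
10. ¬r, w0   [¬∨-rule on 8]
Accessibility: w0Rw0
Branch closes: q and ¬q both at w0.
Every branch closes (one shown): valid in T, hence also in S4, S5 (every theorem of T is a theorem of S4 and S5).
K-tableau for the negation ¬((◇◇(q ∨ r) → ◇(q ∨ r)) ∨ ¬(q ∧ r)):
1. ¬((◇◇(q ∨ r) → ◇(q ∨ r)) ∨ ¬(q ∧ r)), w0
2. ¬(◇◇(q ∨ r) → ◇(q ∨ r)), w0   [¬∨-rule on 1]
3. q ∧ r, w0   [¬∨-rule on 1]
4. ◇◇(q ∨ r), w0   [¬→-rule on 2]
5. ¬◇(q ∨ r), w0   [¬→-rule on 2]
6. q, w0   [∧-rule on 3]
7. r, w0   [∧-rule on 3]
8. ◇(q ∨ r), w1   [◇-rule on 4: fresh world w1, w0Rw1]
9. ¬(q ∨ r), w1   [¬◇-rule on 5 via w0Rw1]
10. ¬q, w1   [¬∨-rule on 9]
11. ¬r, w1   [¬∨-rule on 9]
12. q ∨ r, w2   [◇-rule on 8: fresh world w2, w1Rw2]
13. r, w2   [∨-rule on 12 (branches; this branch)]
Accessibility: w0Rw1, w1Rw2
Complete open branch: countermodel on a K-frame, so not valid in K.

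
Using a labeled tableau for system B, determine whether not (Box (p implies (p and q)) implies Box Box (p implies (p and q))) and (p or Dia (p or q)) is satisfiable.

Satisfiable (open branch found)

1. not (Box (p implies (p and q)) implies Box Box (p implies (p and q))) and (p or Dia (p or q)), 0
2. not (Box (p implies (p and q)) implies Box Box (p implies (p and q))), 0
3. p or Dia (p or q), 0
4. Box (p implies (p and q)), 0
5. not Box Box (p implies (p and q)), 0
6. p implies (p and q), 0
7. Dia (p or q), 0
8. p and q, 0
9. p, 0
10. q, 0
11. not Box (p implies (p and q)), 1
12. p implies (p and q), 1
13. p and q, 1
14. p, 1
15. q, 1
16. p or q, 2
17. p implies (p and q), 2
18. q, 2
19. p and q, 2
20. p, 2
21. not (p implies (p and q)), 3
22. p, 3
23. not (p and q), 3
24. not q, 3
Accessibility: 0R0, 0R1, 0R2, 1R0, 1R1, 1R3, 2R0, 2R2, 3R1, 3R3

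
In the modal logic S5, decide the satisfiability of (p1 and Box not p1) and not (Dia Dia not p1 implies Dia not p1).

1. (p1 and Box not p1) and not (Dia Dia not p1 implies Dia not p1), w0
2. p1 and Box not p1, w0
3. not (Dia Dia not p1 implies Dia not p1), w0
4. p1, w0
5. Box not p1, w0
6. Dia Dia not p1, w0
7. not Dia not p1, w0
8. not p1, w0
Accessibility: w0Rw0
Branch closes: p1 and not p1 both at w0.
(One branch shown.) All branches close.

Unsatisfiable (every branch closes)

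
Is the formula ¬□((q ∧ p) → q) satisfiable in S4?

No, unsatisfiable

1. ¬□((q ∧ p) → q), w0
2. ¬((q ∧ p) → q), w1
3. q ∧ p, w1
4. ¬q, w1
5. q, w1
6. p, w1
Accessibility: w0Rw0, w0Rw1, w1Rw1
Branch closes: q and ¬q both at w1.
Every branch closes; the branch above is one of them.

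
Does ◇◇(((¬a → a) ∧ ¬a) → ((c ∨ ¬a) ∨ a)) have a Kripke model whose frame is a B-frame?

1. ◇◇(((¬a → a) ∧ ¬a) → ((c ∨ ¬a) ∨ a)), w0
2. ◇(((¬a → a) ∧ ¬a) → ((c ∨ ¬a) ∨ a)), w1
3. ((¬a → a) ∧ ¬a) → ((c ∨ ¬a) ∨ a), w2
4. (c ∨ ¬a) ∨ a, w2
5. a, w2
Accessibility: w0Rw0, w0Rw1, w1Rw0, w1Rw1, w1Rw2, w2Rw1, w2Rw2

Satisfiable (open branch found)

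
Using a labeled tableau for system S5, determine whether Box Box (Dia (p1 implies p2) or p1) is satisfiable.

Satisfiable (open branch found)

1. Box Box (Dia (p1 implies p2) or p1), 0
2. Box (Dia (p1 implies p2) or p1), 0
3. Dia (p1 implies p2) or p1, 0
4. p1, 0
Accessibility: 0R0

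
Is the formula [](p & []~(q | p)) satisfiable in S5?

1. [](p & []~(q | p)), w0
2. p & []~(q | p), w0
3. p, w0
4. []~(q | p), w0
5. ~(q | p), w0
6. ~q, w0
7. ~p, w0
Accessibility: w0Rw0
Branch closes: p and ~p both at w0.
All branches of the tableau close; one closing branch shown above.

Unsatisfiable (every branch closes)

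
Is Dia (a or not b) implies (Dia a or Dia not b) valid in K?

Valid

Tableau for the negation not (Dia (a or not b) implies (Dia a or Dia not b)):
1. not (Dia (a or not b) implies (Dia a or Dia not b)), u
2. Dia (a or not b), u
3. not (Dia a or Dia not b), u
4. not Dia a, u
5. not Dia not b, u
6. a or not b, v
7. not a, v
8. b, v
9. not b, v
Accessibility: uRv
Branch closes: b and not b both at v.
Every branch of the negation's tableau closes; the branch above is one of them.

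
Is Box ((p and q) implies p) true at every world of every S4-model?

Tableau for the negation not Box ((p and q) implies p):
1. not Box ((p and q) implies p), u
2. not ((p and q) implies p), v
3. p and q, v
4. not p, v
5. p, v
6. q, v
Accessibility: uRu, uRv, vRv
Branch closes: p and not p both at v.
All branches of the negation close; one closing branch shown above.

Valid in S4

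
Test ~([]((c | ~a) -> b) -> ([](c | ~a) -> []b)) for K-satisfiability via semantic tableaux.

1. ~([]((c | ~a) -> b) -> ([](c | ~a) -> []b)), 0
2. []((c | ~a) -> b), 0
3. ~([](c | ~a) -> []b), 0
4. [](c | ~a), 0
5. ~[]b, 0
6. ~b, 1
7. (c | ~a) -> b, 1
8. c | ~a, 1
9. ~(c | ~a), 1
10. ~c, 1
11. a, 1
12. ~a, 1
Accessibility: 0R1
Branch closes: a and ~a both at 1.
All branches of the tableau close; one closing branch shown above.

Unsatisfiable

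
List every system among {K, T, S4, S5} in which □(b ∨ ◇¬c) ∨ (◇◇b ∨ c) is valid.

S5

S5-tableau for the negation ¬(□(b ∨ ◇¬c) ∨ (◇◇b ∨ c)):
1. ¬(□(b ∨ ◇¬c) ∨ (◇◇b ∨ c)), 0
2. ¬□(b ∨ ◇¬c), 0
3. ¬(◇◇b ∨ c), 0
4. ¬◇◇b, 0
5. ¬c, 0
6. ¬◇b, 0
7. ¬b, 0
8. ¬(b ∨ ◇¬c), 1
9. ¬b, 1
10. ¬◇¬c, 1
11. ¬◇b, 1
12. c, 0
Accessibility: 0R0, 0R1, 1R0, 1R1
Branch closes: c and ¬c both at 0.
Every branch closes (one shown): valid in S5.
S4-tableau for the negation ¬(□(b ∨ ◇¬c) ∨ (◇◇b ∨ c)):
1. ¬(□(b ∨ ◇¬c) ∨ (◇◇b ∨ c)), 0
2. ¬□(b ∨ ◇¬c), 0
3. ¬(◇◇b ∨ c), 0
4. ¬◇◇b, 0
5. ¬c, 0
6. ¬◇b, 0
7. ¬b, 0
8. ¬(b ∨ ◇¬c), 1
9. ¬b, 1
10. ¬◇¬c, 1
11. ¬◇b, 1
12. c, 1
Accessibility: 0R0, 0R1, 1R1
Complete open branch: countermodel on an S4-frame, so not valid in S4, nor in K, T (the same frame is also a K-frame and a T-frame).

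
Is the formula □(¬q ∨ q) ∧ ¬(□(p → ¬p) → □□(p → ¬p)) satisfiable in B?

Yes, satisfiable

1. □(¬q ∨ q) ∧ ¬(□(p → ¬p) → □□(p → ¬p)), u
2. □(¬q ∨ q), u
3. ¬(□(p → ¬p) → □□(p → ¬p)), u
4. □(p → ¬p), u
5. ¬□□(p → ¬p), u
6. ¬q ∨ q, u
7. p → ¬p, u
8. q, u
9. ¬p, u
10. ¬□(p → ¬p), v
11. ¬q ∨ q, v
12. p → ¬p, v
13. q, v
14. ¬p, v
15. ¬(p → ¬p), w
16. p, w
Accessibility: uRu, uRv, vRu, vRv, vRw, wRv, wRw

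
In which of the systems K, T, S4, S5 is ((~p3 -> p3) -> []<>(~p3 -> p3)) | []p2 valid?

S5

S5-tableau for the negation ~(((~p3 -> p3) -> []<>(~p3 -> p3)) | []p2):
1. ~(((~p3 -> p3) -> []<>(~p3 -> p3)) | []p2), w0
2. ~((~p3 -> p3) -> []<>(~p3 -> p3)), w0
3. ~[]p2, w0
4. ~p3 -> p3, w0
5. ~[]<>(~p3 -> p3), w0
6. p3, w0
7. ~p2, w1
8. ~<>(~p3 -> p3), w2
9. ~(~p3 -> p3), w0
10. ~p3, w0
Accessibility: w0Rw0, w0Rw1, w0Rw2, w1Rw0, w1Rw1, w1Rw2, w2Rw0, w2Rw1, w2Rw2
Branch closes: p3 and ~p3 both at w0.
Every branch closes (one shown): valid in S5.
S4-tableau for the negation ~(((~p3 -> p3) -> []<>(~p3 -> p3)) | []p2):
1. ~(((~p3 -> p3) -> []<>(~p3 -> p3)) | []p2), w0
2. ~((~p3 -> p3) -> []<>(~p3 -> p3)), w0
3. ~[]p2, w0
4. ~p3 -> p3, w0
5. ~[]<>(~p3 -> p3), w0
6. p3, w0
7. ~p2, w1
8. ~<>(~p3 -> p3), w2
9. ~(~p3 -> p3), w2
10. ~p3, w2
Accessibility: w0Rw0, w0Rw1, w0Rw2, w1Rw1, w2Rw2
Complete open branch: countermodel on an S4-frame, so not valid in S4, nor in K, T (the same frame is also a K-frame and a T-frame).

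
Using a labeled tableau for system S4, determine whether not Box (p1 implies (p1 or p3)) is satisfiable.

1. not Box (p1 implies (p1 or p3)), w0
2. not (p1 implies (p1 or p3)), w1
3. p1, w1
4. not (p1 or p3), w1
5. not p1, w1
6. not p3, w1
Accessibility: w0Rw0, w0Rw1, w1Rw1
Branch closes: p1 and not p1 both at w1.
Every branch closes; the branch above is one of them.

No, unsatisfiable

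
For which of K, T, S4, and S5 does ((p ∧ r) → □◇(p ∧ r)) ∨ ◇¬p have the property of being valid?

S5

S4-tableau for the negation ¬(((p ∧ r) → □◇(p ∧ r)) ∨ ◇¬p):
1. ¬(((p ∧ r) → □◇(p ∧ r)) ∨ ◇¬p), 0
2. ¬((p ∧ r) → □◇(p ∧ r)), 0   [¬∨-rule on 1]
3. ¬◇¬p, 0   [¬∨-rule on 1]
4. p ∧ r, 0   [¬→-rule on 2]
5. ¬□◇(p ∧ r), 0   [¬→-rule on 2]
6. p, 0   [∧-rule on 4]
7. r, 0   [∧-rule on 4]
8. ¬◇(p ∧ r), 1   [¬□-rule on 5: fresh world 1, 0R1]
9. p, 1   [¬◇-rule on 3 via 0R1]
10. ¬(p ∧ r), 1   [¬◇-rule on 8 via 1R1]
11. ¬r, 1   [¬∧-rule on 10 (branches; this branch)]
Accessibility: 0R0, 0R1, 1R1
Complete open branch: countermodel on an S4-frame, so not valid in S4, nor in K, T (the same frame is also a K-frame and a T-frame).
S5-tableau for the negation ¬(((p ∧ r) → □◇(p ∧ r)) ∨ ◇¬p):
1. ¬(((p ∧ r) → □◇(p ∧ r)) ∨ ◇¬p), 0
2. ¬((p ∧ r) → □◇(p ∧ r)), 0   [¬∨-rule on 1]
3. ¬◇¬p, 0   [¬∨-rule on 1]
4. p ∧ r, 0   [¬→-rule on 2]
5. ¬□◇(p ∧ r), 0   [¬→-rule on 2]
6. p, 0   [∧-rule on 4]
7. r, 0   [∧-rule on 4]
8. ¬◇(p ∧ r), 1   [¬□-rule on 5: fresh world 1, 0R1]
9. p, 1   [¬◇-rule on 3 via 0R1]
10. ¬(p ∧ r), 0   [¬◇-rule on 8 via 1R0]
11. ¬(p ∧ r), 1   [¬◇-rule on 8 via 1R1]
12. ¬r, 0   [¬∧-rule on 10 (branches; this branch)]
Accessibility: 0R0, 0R1, 1R0, 1R1
Branch closes: r and ¬r both at 0.
Every branch closes (one shown): valid in S5.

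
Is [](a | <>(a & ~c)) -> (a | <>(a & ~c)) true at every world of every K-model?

Tableau for the negation ~([](a | <>(a & ~c)) -> (a | <>(a & ~c))):
1. ~([](a | <>(a & ~c)) -> (a | <>(a & ~c))), w0
2. [](a | <>(a & ~c)), w0
3. ~(a | <>(a & ~c)), w0
4. ~a, w0
5. ~<>(a & ~c), w0
The negation has an open branch (countermodel exists).

Not valid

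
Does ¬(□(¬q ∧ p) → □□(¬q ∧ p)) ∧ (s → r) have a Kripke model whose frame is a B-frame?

1. ¬(□(¬q ∧ p) → □□(¬q ∧ p)) ∧ (s → r), 0
2. ¬(□(¬q ∧ p) → □□(¬q ∧ p)), 0   [∧-rule on 1]
3. s → r, 0   [∧-rule on 1]
4. □(¬q ∧ p), 0   [¬→-rule on 2]
5. ¬□□(¬q ∧ p), 0   [¬→-rule on 2]
6. ¬q ∧ p, 0   [□-rule on 4 via 0R0]
7. ¬q, 0   [∧-rule on 6]
8. p, 0   [∧-rule on 6]
9. r, 0   [→-rule on 3 (branches; this branch)]
10. ¬□(¬q ∧ p), 1   [¬□-rule on 5: fresh world 1, 0R1]
11. ¬q ∧ p, 1   [□-rule on 4 via 0R1]
12. ¬q, 1   [∧-rule on 11]
13. p, 1   [∧-rule on 11]
14. ¬(¬q ∧ p), 2   [¬□-rule on 10: fresh world 2, 1R2]
15. ¬p, 2   [¬∧-rule on 14 (branches; this branch)]
Accessibility: 0R0, 0R1, 1R0, 1R1, 1R2, 2R1, 2R2

Satisfiable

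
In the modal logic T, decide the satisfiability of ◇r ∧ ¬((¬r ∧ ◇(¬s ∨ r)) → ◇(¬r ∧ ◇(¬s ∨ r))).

Unsatisfiable (every branch closes)

1. ◇r ∧ ¬((¬r ∧ ◇(¬s ∨ r)) → ◇(¬r ∧ ◇(¬s ∨ r))), 0
2. ◇r, 0
3. ¬((¬r ∧ ◇(¬s ∨ r)) → ◇(¬r ∧ ◇(¬s ∨ r))), 0
4. ¬r ∧ ◇(¬s ∨ r), 0
5. ¬◇(¬r ∧ ◇(¬s ∨ r)), 0
6. ¬r, 0
7. ◇(¬s ∨ r), 0
8. ¬(¬r ∧ ◇(¬s ∨ r)), 0
9. ¬◇(¬s ∨ r), 0
10. ¬(¬s ∨ r), 0
11. s, 0
12. r, 1
13. ¬(¬r ∧ ◇(¬s ∨ r)), 1
14. ¬(¬s ∨ r), 1
15. s, 1
16. ¬r, 1
Accessibility: 0R0, 0R1, 1R1
Branch closes: r and ¬r both at 1.
Every branch closes; the branch above is one of them.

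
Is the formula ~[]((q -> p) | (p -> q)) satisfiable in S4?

No, unsatisfiable

1. ~[]((q -> p) | (p -> q)), 0
2. ~((q -> p) | (p -> q)), 1
3. ~(q -> p), 1
4. ~(p -> q), 1
5. q, 1
6. ~p, 1
7. p, 1
8. ~q, 1
Accessibility: 0R0, 0R1, 1R1
Branch closes: p and ~p both at 1.
(One branch shown.) All branches close.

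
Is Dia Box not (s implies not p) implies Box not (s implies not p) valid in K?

Not valid

Tableau for the negation not (Dia Box not (s implies not p) implies Box not (s implies not p)):
1. not (Dia Box not (s implies not p) implies Box not (s implies not p)), 0
2. Dia Box not (s implies not p), 0   [neg-implies-rule on 1]
3. not Box not (s implies not p), 0   [neg-implies-rule on 1]
4. Box not (s implies not p), 1   [Dia-rule on 2: fresh world 1, 0R1]
5. s implies not p, 2   [neg-Box-rule on 3: fresh world 2, 0R2]
6. not p, 2   [implies-rule on 5 (branches; this branch)]
Accessibility: 0R1, 0R2
The negation has an open branch (countermodel exists).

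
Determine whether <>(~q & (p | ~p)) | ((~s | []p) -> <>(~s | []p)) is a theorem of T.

Valid in T

Tableau for the negation ~(<>(~q & (p | ~p)) | ((~s | []p) -> <>(~s | []p))):
1. ~(<>(~q & (p | ~p)) | ((~s | []p) -> <>(~s | []p))), 0
2. ~<>(~q & (p | ~p)), 0   [~|-rule on 1]
3. ~((~s | []p) -> <>(~s | []p)), 0   [~|-rule on 1]
4. ~s | []p, 0   [~->-rule on 3]
5. ~<>(~s | []p), 0   [~->-rule on 3]
6. ~(~q & (p | ~p)), 0   [~<>-rule on 2 via 0R0]
7. ~(~s | []p), 0   [~<>-rule on 5 via 0R0]
8. s, 0   [~|-rule on 7]
9. ~[]p, 0   [~|-rule on 7]
10. []p, 0   [|-rule on 4 (branches; this branch)]
11. p, 0   [[]-rule on 10 via 0R0]
12. q, 0   [~&-rule on 6 (branches; this branch)]
13. ~p, 1   [~[]-rule on 9: fresh world 1, 0R1]
14. ~(~q & (p | ~p)), 1   [~<>-rule on 2 via 0R1]
15. ~(~s | []p), 1   [~<>-rule on 5 via 0R1]
16. s, 1   [~|-rule on 15]
17. ~[]p, 1   [~|-rule on 15]
18. p, 1   [[]-rule on 10 via 0R1]
Accessibility: 0R0, 0R1, 1R1
Branch closes: p and ~p both at 1.
All branches of the negation close; one closing branch shown above.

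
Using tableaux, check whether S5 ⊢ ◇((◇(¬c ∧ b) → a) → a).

Tableau for the negation ¬◇((◇(¬c ∧ b) → a) → a):
1. ¬◇((◇(¬c ∧ b) → a) → a), 0
2. ¬((◇(¬c ∧ b) → a) → a), 0
3. ◇(¬c ∧ b) → a, 0
4. ¬a, 0
5. ¬◇(¬c ∧ b), 0
6. ¬(¬c ∧ b), 0
7. ¬b, 0
Accessibility: 0R0
The negation has an open branch (countermodel exists).

Invalid (countermodel exists)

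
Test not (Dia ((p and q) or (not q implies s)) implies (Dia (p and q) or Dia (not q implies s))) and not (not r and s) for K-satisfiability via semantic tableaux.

1. not (Dia ((p and q) or (not q implies s)) implies (Dia (p and q) or Dia (not q implies s))) and not (not r and s), w0
2. not (Dia ((p and q) or (not q implies s)) implies (Dia (p and q) or Dia (not q implies s))), w0
3. not (not r and s), w0
4. Dia ((p and q) or (not q implies s)), w0
5. not (Dia (p and q) or Dia (not q implies s)), w0
6. not Dia (p and q), w0
7. not Dia (not q implies s), w0
8. not s, w0
9. (p and q) or (not q implies s), w1
10. not (p and q), w1
11. not (not q implies s), w1
12. not q, w1
13. not s, w1
14. not q implies s, w1
15. s, w1
Accessibility: w0Rw1
Branch closes: s and not s both at w1.
(One branch shown.) All branches close.

Unsatisfiable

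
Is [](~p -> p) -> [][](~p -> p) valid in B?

No, not valid

Tableau for the negation ~([](~p -> p) -> [][](~p -> p)):
1. ~([](~p -> p) -> [][](~p -> p)), 0
2. [](~p -> p), 0   [~->-rule on 1]
3. ~[][](~p -> p), 0   [~->-rule on 1]
4. ~p -> p, 0   [[]-rule on 2 via 0R0]
5. p, 0   [->-rule on 4 (branches; this branch)]
6. ~[](~p -> p), 1   [~[]-rule on 3: fresh world 1, 0R1]
7. ~p -> p, 1   [[]-rule on 2 via 0R1]
8. p, 1   [->-rule on 7 (branches; this branch)]
9. ~(~p -> p), 2   [~[]-rule on 6: fresh world 2, 1R2]
10. ~p, 2   [~->-rule on 9]
Accessibility: 0R0, 0R1, 1R0, 1R1, 1R2, 2R1, 2R2
The negation has an open branch (countermodel exists).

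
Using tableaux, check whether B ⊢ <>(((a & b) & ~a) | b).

Tableau for the negation ~<>(((a & b) & ~a) | b):
1. ~<>(((a & b) & ~a) | b), u
2. ~(((a & b) & ~a) | b), u
3. ~((a & b) & ~a), u
4. ~b, u
5. a, u
Accessibility: uRu
The negation has an open branch (countermodel exists).

Not valid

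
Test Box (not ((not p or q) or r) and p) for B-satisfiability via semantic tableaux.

1. Box (not ((not p or q) or r) and p), w0
2. not ((not p or q) or r) and p, w0   [Box-rule on 1 via w0Rw0]
3. not ((not p or q) or r), w0   [and-rule on 2]
4. p, w0   [and-rule on 2]
5. not (not p or q), w0   [neg-or-rule on 3]
6. not r, w0   [neg-or-rule on 3]
7. not q, w0   [neg-or-rule on 5]
Accessibility: w0Rw0

Satisfiable (open branch found)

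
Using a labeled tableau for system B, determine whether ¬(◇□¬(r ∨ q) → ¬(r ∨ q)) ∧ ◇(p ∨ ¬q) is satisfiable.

1. ¬(◇□¬(r ∨ q) → ¬(r ∨ q)) ∧ ◇(p ∨ ¬q), u
2. ¬(◇□¬(r ∨ q) → ¬(r ∨ q)), u
3. ◇(p ∨ ¬q), u
4. ◇□¬(r ∨ q), u
5. r ∨ q, u
6. q, u
7. p ∨ ¬q, v
8. ¬q, v
9. □¬(r ∨ q), w
10. ¬(r ∨ q), u
11. ¬r, u
12. ¬q, u
Accessibility: uRu, uRv, uRw, vRu, vRv, wRu, wRw
Branch closes: q and ¬q both at u.
All branches of the tableau close; one closing branch shown above.

Unsatisfiable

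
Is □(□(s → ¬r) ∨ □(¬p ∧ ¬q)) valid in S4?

Tableau for the negation ¬□(□(s → ¬r) ∨ □(¬p ∧ ¬q)):
1. ¬□(□(s → ¬r) ∨ □(¬p ∧ ¬q)), u
2. ¬(□(s → ¬r) ∨ □(¬p ∧ ¬q)), v   [¬□-rule on 1: fresh world v, uRv]
3. ¬□(s → ¬r), v   [¬∨-rule on 2]
4. ¬□(¬p ∧ ¬q), v   [¬∨-rule on 2]
5. ¬(s → ¬r), w   [¬□-rule on 3: fresh world w, vRw]
6. s, w   [¬→-rule on 5]
7. r, w   [¬→-rule on 5]
8. ¬(¬p ∧ ¬q), x   [¬□-rule on 4: fresh world x, vRx]
9. q, x   [¬∧-rule on 8 (branches; this branch)]
Accessibility: uRu, uRv, uRw, uRx, vRv, vRw, vRx, wRw, xRx
The negation has an open branch (countermodel exists).

Invalid (countermodel exists)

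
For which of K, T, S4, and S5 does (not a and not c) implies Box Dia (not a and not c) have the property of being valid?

S5-tableau for the negation not ((not a and not c) implies Box Dia (not a and not c)):
1. not ((not a and not c) implies Box Dia (not a and not c)), w0
2. not a and not c, w0   [neg-implies-rule on 1]
3. not Box Dia (not a and not c), w0   [neg-implies-rule on 1]
4. not a, w0   [and-rule on 2]
5. not c, w0   [and-rule on 2]
6. not Dia (not a and not c), w1   [neg-Box-rule on 3: fresh world w1, w0Rw1]
7. not (not a and not c), w0   [neg-Dia-rule on 6 via w1Rw0]
8. not (not a and not c), w1   [neg-Dia-rule on 6 via w1Rw1]
9. c, w0   [neg-and-rule on 7 (branches; this branch)]
Accessibility: w0Rw0, w0Rw1, w1Rw0, w1Rw1
Branch closes: c and not c both at w0.
Every branch closes (one shown): valid in S5.
S4-tableau for the negation not ((not a and not c) implies Box Dia (not a and not c)):
1. not ((not a and not c) implies Box Dia (not a and not c)), w0
2. not a and not c, w0   [neg-implies-rule on 1]
3. not Box Dia (not a and not c), w0   [neg-implies-rule on 1]
4. not a, w0   [and-rule on 2]
5. not c, w0   [and-rule on 2]
6. not Dia (not a and not c), w1   [neg-Box-rule on 3: fresh world w1, w0Rw1]
7. not (not a and not c), w1   [neg-Dia-rule on 6 via w1Rw1]
8. c, w1   [neg-and-rule on 7 (branches; this branch)]
Accessibility: w0Rw0, w0Rw1, w1Rw1
Complete open branch: countermodel on an S4-frame, so not valid in S4, nor in K, T (the same frame is also a K-frame and a T-frame).

S5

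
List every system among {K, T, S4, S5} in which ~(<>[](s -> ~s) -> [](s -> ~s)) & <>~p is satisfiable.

K, T, S4

S4-tableau for the formula:
1. ~(<>[](s -> ~s) -> [](s -> ~s)) & <>~p, w0
2. ~(<>[](s -> ~s) -> [](s -> ~s)), w0   [&-rule on 1]
3. <>~p, w0   [&-rule on 1]
4. <>[](s -> ~s), w0   [~->-rule on 2]
5. ~[](s -> ~s), w0   [~->-rule on 2]
6. ~p, w1   [<>-rule on 3: fresh world w1, w0Rw1]
7. [](s -> ~s), w2   [<>-rule on 4: fresh world w2, w0Rw2]
8. s -> ~s, w2   [[]-rule on 7 via w2Rw2]
9. ~s, w2   [->-rule on 8 (branches; this branch)]
10. ~(s -> ~s), w3   [~[]-rule on 5: fresh world w3, w0Rw3]
11. s, w3   [~->-rule on 10]
Accessibility: w0Rw0, w0Rw1, w0Rw2, w0Rw3, w1Rw1, w2Rw2, w3Rw3
Complete open branch: satisfiable in S4, hence also in K, T (this S4-model is also a K-model and a T-model).
S5-tableau for the formula:
1. ~(<>[](s -> ~s) -> [](s -> ~s)) & <>~p, w0
2. ~(<>[](s -> ~s) -> [](s -> ~s)), w0   [&-rule on 1]
3. <>~p, w0   [&-rule on 1]
4. <>[](s -> ~s), w0   [~->-rule on 2]
5. ~[](s -> ~s), w0   [~->-rule on 2]
6. ~p, w1   [<>-rule on 3: fresh world w1, w0Rw1]
7. [](s -> ~s), w2   [<>-rule on 4: fresh world w2, w0Rw2]
8. s -> ~s, w0   [[]-rule on 7 via w2Rw0]
9. s -> ~s, w1   [[]-rule on 7 via w2Rw1]
10. s -> ~s, w2   [[]-rule on 7 via w2Rw2]
11. ~s, w0   [->-rule on 8 (branches; this branch)]
12. ~s, w1   [->-rule on 9 (branches; this branch)]
13. ~s, w2   [->-rule on 10 (branches; this branch)]
14. ~(s -> ~s), w3   [~[]-rule on 5: fresh world w3, w0Rw3]
15. s, w3   [~->-rule on 14]
16. s -> ~s, w3   [[]-rule on 7 via w2Rw3]
17. ~s, w3   [->-rule on 16 (branches; this branch)]
Accessibility: w0Rw0, w0Rw1, w0Rw2, w0Rw3, w1Rw0, w1Rw1, w1Rw2, w1Rw3, w2Rw0, w2Rw1, w2Rw2, w2Rw3, w3Rw0, w3Rw1, w3Rw2, w3Rw3
Branch closes: s and ~s both at w3.
Every branch closes (one shown): unsatisfiable in S5.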